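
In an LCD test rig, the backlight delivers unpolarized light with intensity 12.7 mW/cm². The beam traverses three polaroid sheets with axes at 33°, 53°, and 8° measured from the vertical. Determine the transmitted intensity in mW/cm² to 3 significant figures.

Unpolarized light through the first polarizer → I₁ = 12.7 mW/cm²/2 = 6.35 mW/cm², polarized at 33°.
I₂ = I₁ · cos²(20°) = 6.35 · 0.883 = 5.607 mW/cm².
I₃ = I₂ · cos²(45°) = 5.607 · 0.5 = 2.804 mW/cm².

I ≈ 2.80 mW/cm²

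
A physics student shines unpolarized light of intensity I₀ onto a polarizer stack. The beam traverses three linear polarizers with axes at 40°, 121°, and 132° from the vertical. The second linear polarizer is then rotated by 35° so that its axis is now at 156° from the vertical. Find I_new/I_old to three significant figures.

Before rotation:
Unpolarized light through the first polarizer → I₁ = ½ I₀, now polarized at 40°.
I₂ = I₁ cos²(121° − 40°) = 0.5 I₀ · cos²(81°) = 0.01224 I₀.
I₃ = I₂ cos²(132° − 121°) = 0.01224 I₀ · cos²(11°) = 0.01179 I₀.
After rotation:
Unpolarized light through the first polarizer → I₁ = ½ I₀, now polarized at 40°.
Angle between axes 1 and 2: 64°. I₂ = 0.5 I₀ · cos²(64°) = 0.09608 I₀.
I₃ = I₂ cos²(132° − 156°) = 0.09608 I₀ · cos²(24°) = 0.08019 I₀.
Ratio = 0.08019 / 0.01179 = 6.801.

I_new/I_old ≈ 6.80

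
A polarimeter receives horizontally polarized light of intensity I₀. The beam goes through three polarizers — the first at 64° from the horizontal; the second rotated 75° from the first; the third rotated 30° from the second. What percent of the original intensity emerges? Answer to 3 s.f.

By Malus's law, I₁ = I₀ cos²(64° − 0°) = I₀ cos²(64°) = 0.1922 I₀.
I₂ = I₁ cos²(75°) = 0.1922 · 0.06699 I₀ = 0.01287 I₀.
I₃ = I₂ cos²(30°) = 0.01287 · 0.75 I₀ = 0.009655 I₀.
That is 0.9655% of the incident intensity.

≈ 0.965%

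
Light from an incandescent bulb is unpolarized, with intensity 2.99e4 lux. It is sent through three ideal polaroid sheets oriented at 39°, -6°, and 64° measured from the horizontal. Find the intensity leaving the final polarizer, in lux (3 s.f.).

I ≈ 874 lux

Unpolarized light through the first polarizer → I₁ = 2.99e4 lux/2 = 1.495e+04 lux, polarized at 39°.
I₂ = I₁ · cos²(45°) = 1.495e+04 · 0.5 = 7475 lux.
I₃ = I₂ · cos²(70°) = 7475 · 0.117 = 874.4 lux.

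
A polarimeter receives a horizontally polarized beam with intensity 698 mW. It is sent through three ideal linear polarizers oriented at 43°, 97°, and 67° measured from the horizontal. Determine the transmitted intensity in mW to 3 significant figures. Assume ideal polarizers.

I ≈ 96.7 mW

I₁ = 698 mW · cos²(43°) = 373.3 mW.
I₂ = I₁ · cos²(54°) = 373.3 · 0.3455 = 129 mW.
I₃ = I₂ · cos²(30°) = 129 · 0.75 = 96.74 mW.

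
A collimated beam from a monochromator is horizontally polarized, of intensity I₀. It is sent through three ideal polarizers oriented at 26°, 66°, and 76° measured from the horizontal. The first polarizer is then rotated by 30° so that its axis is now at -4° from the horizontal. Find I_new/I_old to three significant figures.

I_new/I_old ≈ 0.246

Before rotation:
By Malus's law, I₁ = I₀ cos²(26° − 0°) = I₀ cos²(26°) = 0.8078 I₀.
I₂ = I₁ cos²(66° − 26°) = 0.8078 I₀ · cos²(40°) = 0.4741 I₀.
I₃ = I₂ cos²(76° − 66°) = 0.4741 I₀ · cos²(10°) = 0.4598 I₀.
After rotation:
I₁ = I₀ cos²(-4° − 0°) = I₀ cos²(4°) = 0.9951 I₀.
I₂ = I₁ cos²(66° + 4°) = 0.9951 I₀ · cos²(70°) = 0.1164 I₀.
I₃ = I₂ cos²(76° − 66°) = 0.1164 I₀ · cos²(10°) = 0.1129 I₀.
Ratio = 0.1129 / 0.4598 = 0.2456.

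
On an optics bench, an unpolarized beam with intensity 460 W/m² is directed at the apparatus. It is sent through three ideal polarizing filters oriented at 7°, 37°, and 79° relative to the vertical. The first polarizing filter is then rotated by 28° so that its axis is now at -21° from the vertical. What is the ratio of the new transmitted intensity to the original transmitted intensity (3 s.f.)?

Before rotation:
Unpolarized light through the first polarizer → I₁ = ½ I₀, now polarized at 7°.
I₂ = I₁ cos²(37° − 7°) = 0.5 I₀ · cos²(30°) = 0.375 I₀.
I₃ = I₂ cos²(79° − 37°) = 0.375 I₀ · cos²(42°) = 0.2071 I₀.
After rotation:
Unpolarized light through the first polarizer → I₁ = ½ I₀, now polarized at -21°.
I₂ = I₁ cos²(37° + 21°) = 0.5 I₀ · cos²(58°) = 0.1404 I₀.
I₃ = I₂ cos²(79° − 37°) = 0.1404 I₀ · cos²(42°) = 0.07754 I₀.
Ratio = 0.07754 / 0.2071 = 0.3744.

I_new/I_old ≈ 0.374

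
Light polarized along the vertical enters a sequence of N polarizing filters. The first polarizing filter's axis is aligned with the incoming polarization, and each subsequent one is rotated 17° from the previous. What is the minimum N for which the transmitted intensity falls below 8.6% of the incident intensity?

First polarizer is aligned with the polarization: full transmission.
Each further stage multiplies by cos²(17°) = 0.9145.
After N polarizers: T = 0.9145^(N−1). Require T < 0.086 ⇒ N−1 > ln(0.086)/ln(0.9145) = 27.46, so N−1 ≥ 28 and N = 29.
Check: N=29 gives T = 0.08192 < 0.086; N=28 gives T = 0.08958.

N = 29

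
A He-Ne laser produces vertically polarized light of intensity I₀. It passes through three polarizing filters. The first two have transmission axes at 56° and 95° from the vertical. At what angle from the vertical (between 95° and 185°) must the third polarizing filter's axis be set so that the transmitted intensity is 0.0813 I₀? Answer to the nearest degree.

By Malus's law, I₁ = I₀ cos²(56° − 0°) = I₀ cos²(56°) = 0.3127 I₀.
I₂ = I₁ cos²(95° − 56°) = 0.3127 I₀ · cos²(39°) = 0.1889 I₀.
Need I₃/I₀ = 0.0813, so cos²(θ − 95°) = 0.0813 / 0.1889 = 0.4305.
θ − 95° = arccos(√0.4305) = 49.0°, giving θ ≈ 95 + 49.0 = 144.0°.

θ ≈ 144°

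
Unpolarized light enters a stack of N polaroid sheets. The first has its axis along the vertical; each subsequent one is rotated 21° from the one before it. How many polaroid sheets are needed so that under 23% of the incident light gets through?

N = 7

First polarizer halves the unpolarized light: factor 1/2.
Each further stage multiplies by cos²(21°) = 0.8716.
After N polarizers: T = 0.5·0.8716^(N−1). Require T < 0.23 ⇒ N−1 > ln(0.23/0.5)/ln(0.8716) = 5.65, so N−1 ≥ 6 and N = 7.
Check: N=7 gives T = 0.2192 < 0.23; N=6 gives T = 0.2515.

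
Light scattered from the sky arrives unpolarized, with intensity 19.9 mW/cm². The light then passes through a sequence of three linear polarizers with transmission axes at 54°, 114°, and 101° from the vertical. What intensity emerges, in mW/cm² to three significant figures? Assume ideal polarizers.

Unpolarized light through the first polarizer → I₁ = 19.9 mW/cm²/2 = 9.95 mW/cm², polarized at 54°.
I₂ = I₁ · cos²(60°) = 9.95 · 0.25 = 2.488 mW/cm².
I₃ = I₂ · cos²(13°) = 2.488 · 0.9494 = 2.362 mW/cm².

I ≈ 2.36 mW/cm²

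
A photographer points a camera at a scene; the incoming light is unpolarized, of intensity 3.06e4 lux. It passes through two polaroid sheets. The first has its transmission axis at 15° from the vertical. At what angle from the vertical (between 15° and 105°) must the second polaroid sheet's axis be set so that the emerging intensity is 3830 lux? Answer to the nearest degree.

Unpolarized light through the first polarizer → I₁ = ½ I₀, now polarized at 15°.
Target fraction: 3830 / 3.06e4 lux = 0.1252 of I₀.
Need I₂/I₀ = 0.1252, so cos²(θ − 15°) = 0.1252 / 0.5 = 0.2503.
θ − 15° = arccos(√0.2503) = 60.0°, giving θ ≈ 15 + 60.0 = 75.0°.

θ ≈ 75°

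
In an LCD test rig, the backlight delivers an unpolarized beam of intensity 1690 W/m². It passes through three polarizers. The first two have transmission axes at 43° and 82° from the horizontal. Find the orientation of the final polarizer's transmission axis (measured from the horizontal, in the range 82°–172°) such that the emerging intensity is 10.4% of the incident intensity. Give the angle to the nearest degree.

Unpolarized light through the first polarizer → I₁ = ½ I₀, now polarized at 43°.
I₂ = I₁ cos²(82° − 43°) = 0.5 I₀ · cos²(39°) = 0.302 I₀.
Need I₃/I₀ = 0.104, so cos²(θ − 82°) = 0.104 / 0.302 = 0.3444.
θ − 82° = arccos(√0.3444) = 54.1°, giving θ ≈ 82 + 54.1 = 136.1°.

θ ≈ 136°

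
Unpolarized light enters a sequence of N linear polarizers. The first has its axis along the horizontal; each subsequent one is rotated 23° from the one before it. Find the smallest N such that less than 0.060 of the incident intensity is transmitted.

N = 14

First polarizer halves the unpolarized light: factor 1/2.
Each further stage multiplies by cos²(23°) = 0.8473.
After N polarizers: T = 0.5·0.8473^(N−1). Require T < 0.060 ⇒ N−1 > ln(0.060/0.5)/ln(0.8473) = 12.80, so N−1 ≥ 13 and N = 14.
Check: N=14 gives T = 0.05803 < 0.060; N=13 gives T = 0.06849.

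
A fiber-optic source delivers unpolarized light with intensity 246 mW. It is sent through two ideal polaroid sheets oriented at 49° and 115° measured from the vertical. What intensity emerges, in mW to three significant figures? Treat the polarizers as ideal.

I ≈ 20.3 mW

Unpolarized light through the first polarizer → I₁ = 246 mW/2 = 123 mW, polarized at 49°.
I₂ = I₁ · cos²(66°) = 123 · 0.1654 = 20.35 mW.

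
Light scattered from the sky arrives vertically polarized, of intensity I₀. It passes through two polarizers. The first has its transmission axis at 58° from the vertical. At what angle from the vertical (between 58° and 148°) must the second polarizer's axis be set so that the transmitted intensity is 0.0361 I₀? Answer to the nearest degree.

θ ≈ 127°

I₁ = I₀ cos²(58° − 0°) = I₀ cos²(58°) = 0.2808 I₀.
Need I₂/I₀ = 0.0361, so cos²(θ − 58°) = 0.0361 / 0.2808 = 0.1286.
θ − 58° = arccos(√0.1286) = 69.0°, giving θ ≈ 58 + 69.0 = 127.0°.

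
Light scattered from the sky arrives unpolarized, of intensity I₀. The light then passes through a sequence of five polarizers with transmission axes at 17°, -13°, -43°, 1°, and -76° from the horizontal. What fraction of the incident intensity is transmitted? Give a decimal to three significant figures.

≈ 0.00736 I₀

Unpolarized light through the first polarizer → I₁ = ½ I₀, now polarized at 17°.
I₂ = I₁ cos²(-13° − 17°) = 0.5 I₀ · cos²(30°) = 0.375 I₀.
I₃ = I₂ cos²(-43° + 13°) = 0.375 I₀ · cos²(30°) = 0.2813 I₀.
I₄ = I₃ cos²(1° + 43°) = 0.2813 I₀ · cos²(44°) = 0.1455 I₀.
I₅ = I₄ cos²(-76° − 1°) = 0.1455 I₀ · cos²(77°) = 0.007364 I₀.
Transmitted fraction = 0.007364.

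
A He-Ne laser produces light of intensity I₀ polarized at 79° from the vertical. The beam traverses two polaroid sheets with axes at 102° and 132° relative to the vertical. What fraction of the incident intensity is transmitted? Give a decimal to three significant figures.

≈ 0.635 I₀

I₁ = I₀ cos²(102° − 79°) = I₀ cos²(23°) = 0.8473 I₀.
I₂ = I₁ cos²(132° − 102°) = 0.8473 I₀ · cos²(30°) = 0.6355 I₀.
Transmitted fraction = 0.6355.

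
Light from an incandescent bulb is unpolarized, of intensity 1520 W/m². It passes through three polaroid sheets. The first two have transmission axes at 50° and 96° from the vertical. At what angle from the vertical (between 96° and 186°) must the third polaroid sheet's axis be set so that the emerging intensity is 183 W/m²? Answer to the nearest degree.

Unpolarized light through the first polarizer → I₁ = ½ I₀, now polarized at 50°.
I₂ = I₁ cos²(96° − 50°) = 0.5 I₀ · cos²(46°) = 0.2413 I₀.
Target fraction: 183 / 1520 W/m² = 0.1204 of I₀.
Need I₃/I₀ = 0.1204, so cos²(θ − 96°) = 0.1204 / 0.2413 = 0.499.
θ − 96° = arccos(√0.499) = 45.1°, giving θ ≈ 96 + 45.1 = 141.1°.

θ ≈ 141°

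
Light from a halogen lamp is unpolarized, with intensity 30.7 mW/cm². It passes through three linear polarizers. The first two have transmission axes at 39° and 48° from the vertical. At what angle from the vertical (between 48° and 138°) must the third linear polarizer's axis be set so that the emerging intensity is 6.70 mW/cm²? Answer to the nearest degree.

Unpolarized light through the first polarizer → I₁ = ½ I₀, now polarized at 39°.
I₂ = I₁ cos²(48° − 39°) = 0.5 I₀ · cos²(9°) = 0.4878 I₀.
Target fraction: 6.70 / 30.7 mW/cm² = 0.2182 of I₀.
Need I₃/I₀ = 0.2182, so cos²(θ − 48°) = 0.2182 / 0.4878 = 0.4474.
θ − 48° = arccos(√0.4474) = 48.0°, giving θ ≈ 48 + 48.0 = 96.0°.

θ ≈ 96°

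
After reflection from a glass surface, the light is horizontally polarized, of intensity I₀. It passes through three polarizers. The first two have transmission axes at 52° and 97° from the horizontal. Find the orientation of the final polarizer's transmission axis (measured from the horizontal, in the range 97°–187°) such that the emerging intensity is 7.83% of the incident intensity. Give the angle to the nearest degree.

θ ≈ 147°

I₁ = I₀ cos²(52° − 0°) = I₀ cos²(52°) = 0.379 I₀.
I₂ = I₁ cos²(97° − 52°) = 0.379 I₀ · cos²(45°) = 0.1895 I₀.
Need I₃/I₀ = 0.0783, so cos²(θ − 97°) = 0.0783 / 0.1895 = 0.4132.
θ − 97° = arccos(√0.4132) = 50.0°, giving θ ≈ 97 + 50.0 = 147.0°.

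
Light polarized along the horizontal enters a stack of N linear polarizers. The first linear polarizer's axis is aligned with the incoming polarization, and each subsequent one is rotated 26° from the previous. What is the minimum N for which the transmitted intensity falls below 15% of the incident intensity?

First polarizer is aligned with the polarization: full transmission.
Each further stage multiplies by cos²(26°) = 0.8078.
After N polarizers: T = 0.8078^(N−1). Require T < 0.15 ⇒ N−1 > ln(0.15)/ln(0.8078) = 8.89, so N−1 ≥ 9 and N = 10.
Check: N=10 gives T = 0.1465 < 0.15; N=9 gives T = 0.1814.

N = 10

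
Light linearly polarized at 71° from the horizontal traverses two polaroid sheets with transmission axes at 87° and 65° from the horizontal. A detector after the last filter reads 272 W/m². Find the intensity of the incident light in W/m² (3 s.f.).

By Malus's law, I₁ = I₀ cos²(87° − 71°) = I₀ cos²(16°) = 0.924 I₀.
I₂ = I₁ cos²(65° − 87°) = 0.924 I₀ · cos²(22°) = 0.7944 I₀.
So 272 W/m² = 0.7944 I₀, giving I₀ = 272/0.7944 = 342.4 W/m².

I₀ ≈ 342 W/m²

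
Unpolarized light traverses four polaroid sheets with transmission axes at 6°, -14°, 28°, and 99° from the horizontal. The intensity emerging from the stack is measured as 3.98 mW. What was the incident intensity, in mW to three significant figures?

I₀ ≈ 154 mW

Unpolarized light through the first polarizer → I₁ = ½ I₀, now polarized at 6°.
I₂ = I₁ cos²(-14° − 6°) = 0.5 I₀ · cos²(20°) = 0.4415 I₀.
I₃ = I₂ cos²(28° + 14°) = 0.4415 I₀ · cos²(42°) = 0.2438 I₀.
I₄ = I₃ cos²(99° − 28°) = 0.2438 I₀ · cos²(71°) = 0.02584 I₀.
So 3.98 mW = 0.02584 I₀, giving I₀ = 3.98/0.02584 = 154 mW.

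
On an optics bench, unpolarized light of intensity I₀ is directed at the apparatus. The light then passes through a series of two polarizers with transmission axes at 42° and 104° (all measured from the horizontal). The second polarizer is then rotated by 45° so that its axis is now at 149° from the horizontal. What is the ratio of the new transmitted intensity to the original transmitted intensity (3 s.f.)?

Before rotation:
Unpolarized light through the first polarizer → I₁ = ½ I₀, now polarized at 42°.
I₂ = I₁ cos²(104° − 42°) = 0.5 I₀ · cos²(62°) = 0.1102 I₀.
After rotation:
Unpolarized light through the first polarizer → I₁ = ½ I₀, now polarized at 42°.
Angle between axes 1 and 2: 73°. I₂ = 0.5 I₀ · cos²(73°) = 0.04274 I₀.
Ratio = 0.04274 / 0.1102 = 0.3878.

I_new/I_old ≈ 0.388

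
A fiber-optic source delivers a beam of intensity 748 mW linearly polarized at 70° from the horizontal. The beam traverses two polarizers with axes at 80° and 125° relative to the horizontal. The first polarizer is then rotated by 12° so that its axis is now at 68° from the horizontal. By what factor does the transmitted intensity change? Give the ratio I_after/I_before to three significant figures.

I_new/I_old ≈ 0.611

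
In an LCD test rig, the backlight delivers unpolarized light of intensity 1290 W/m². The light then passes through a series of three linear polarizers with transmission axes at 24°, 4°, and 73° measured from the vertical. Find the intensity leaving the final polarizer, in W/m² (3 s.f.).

I ≈ 73.1 W/m²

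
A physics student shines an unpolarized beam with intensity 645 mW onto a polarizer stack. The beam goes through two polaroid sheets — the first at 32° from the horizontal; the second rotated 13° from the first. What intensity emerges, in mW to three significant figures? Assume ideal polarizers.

I ≈ 306 mW

Unpolarized light through the first polarizer → I₁ = 645 mW/2 = 322.5 mW, polarized at 32°.
I₂ = I₁ · cos²(13°) = 322.5 · 0.9494 = 306.2 mW.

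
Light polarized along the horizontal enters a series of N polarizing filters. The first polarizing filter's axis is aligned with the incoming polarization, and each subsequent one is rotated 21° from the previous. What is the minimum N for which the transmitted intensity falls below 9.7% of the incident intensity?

First polarizer is aligned with the polarization: full transmission.
Each further stage multiplies by cos²(21°) = 0.8716.
After N polarizers: T = 0.8716^(N−1). Require T < 0.097 ⇒ N−1 > ln(0.097)/ln(0.8716) = 16.97, so N−1 ≥ 17 and N = 18.
Check: N=18 gives T = 0.09664 < 0.097; N=17 gives T = 0.1109.

N = 18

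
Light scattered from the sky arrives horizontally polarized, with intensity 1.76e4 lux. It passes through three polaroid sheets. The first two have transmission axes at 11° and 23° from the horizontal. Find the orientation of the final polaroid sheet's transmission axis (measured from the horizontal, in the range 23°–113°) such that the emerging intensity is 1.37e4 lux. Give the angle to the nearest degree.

θ ≈ 46°

I₁ = I₀ cos²(11° − 0°) = I₀ cos²(11°) = 0.9636 I₀.
I₂ = I₁ cos²(23° − 11°) = 0.9636 I₀ · cos²(12°) = 0.9219 I₀.
Target fraction: 1.37e4 / 1.76e4 lux = 0.7784 of I₀.
Need I₃/I₀ = 0.7784, so cos²(θ − 23°) = 0.7784 / 0.9219 = 0.8443.
θ − 23° = arccos(√0.8443) = 23.2°, giving θ ≈ 23 + 23.2 = 46.2°.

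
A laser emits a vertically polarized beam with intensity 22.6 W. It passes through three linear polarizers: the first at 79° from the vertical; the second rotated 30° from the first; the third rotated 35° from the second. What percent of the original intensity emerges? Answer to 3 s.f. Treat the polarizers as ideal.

By Malus's law, I₁ = 22.6 W · cos²(79°) = 0.8228 W.
I₂ = I₁ · cos²(30°) = 0.8228 · 0.75 = 0.6171 W.
I₃ = I₂ · cos²(35°) = 0.6171 · 0.671 = 0.4141 W.
That is 1.832% of the incident intensity.

≈ 1.83%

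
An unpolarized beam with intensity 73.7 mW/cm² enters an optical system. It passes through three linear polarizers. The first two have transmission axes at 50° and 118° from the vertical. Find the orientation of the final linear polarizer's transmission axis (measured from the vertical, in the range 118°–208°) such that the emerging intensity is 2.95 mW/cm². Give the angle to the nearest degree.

θ ≈ 159°

Unpolarized light through the first polarizer → I₁ = ½ I₀, now polarized at 50°.
I₂ = I₁ cos²(118° − 50°) = 0.5 I₀ · cos²(68°) = 0.07017 I₀.
Target fraction: 2.95 / 73.7 mW/cm² = 0.04003 of I₀.
Need I₃/I₀ = 0.04003, so cos²(θ − 118°) = 0.04003 / 0.07017 = 0.5705.
θ − 118° = arccos(√0.5705) = 40.9°, giving θ ≈ 118 + 40.9 = 158.9°.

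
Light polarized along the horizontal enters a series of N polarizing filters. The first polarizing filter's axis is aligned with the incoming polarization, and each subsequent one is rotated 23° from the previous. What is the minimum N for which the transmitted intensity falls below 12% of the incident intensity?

N = 14

First polarizer is aligned with the polarization: full transmission.
Each further stage multiplies by cos²(23°) = 0.8473.
After N polarizers: T = 0.8473^(N−1). Require T < 0.12 ⇒ N−1 > ln(0.12)/ln(0.8473) = 12.80, so N−1 ≥ 13 and N = 14.
Check: N=14 gives T = 0.1161 < 0.12; N=13 gives T = 0.137.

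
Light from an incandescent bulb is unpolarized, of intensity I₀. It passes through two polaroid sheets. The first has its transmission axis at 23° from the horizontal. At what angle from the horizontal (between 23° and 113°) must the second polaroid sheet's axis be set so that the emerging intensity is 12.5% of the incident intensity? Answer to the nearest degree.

Unpolarized light through the first polarizer → I₁ = ½ I₀, now polarized at 23°.
Need I₂/I₀ = 0.125, so cos²(θ − 23°) = 0.125 / 0.5 = 0.25.
θ − 23° = arccos(√0.25) = 60.0°, giving θ ≈ 23 + 60.0 = 83.0°.

θ ≈ 83°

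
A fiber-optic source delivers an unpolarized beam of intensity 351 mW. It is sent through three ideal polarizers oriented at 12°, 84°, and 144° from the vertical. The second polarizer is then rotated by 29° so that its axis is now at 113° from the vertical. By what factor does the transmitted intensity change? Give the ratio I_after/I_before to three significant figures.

I_new/I_old ≈ 1.12

Before rotation:
Unpolarized light through the first polarizer → I₁ = ½ I₀, now polarized at 12°.
I₂ = I₁ cos²(84° − 12°) = 0.5 I₀ · cos²(72°) = 0.04775 I₀.
I₃ = I₂ cos²(144° − 84°) = 0.04775 I₀ · cos²(60°) = 0.01194 I₀.
After rotation:
Unpolarized light through the first polarizer → I₁ = ½ I₀, now polarized at 12°.
Angle between axes 1 and 2: 79°. I₂ = 0.5 I₀ · cos²(79°) = 0.0182 I₀.
I₃ = I₂ cos²(144° − 113°) = 0.0182 I₀ · cos²(31°) = 0.01338 I₀.
Ratio = 0.01338 / 0.01194 = 1.121.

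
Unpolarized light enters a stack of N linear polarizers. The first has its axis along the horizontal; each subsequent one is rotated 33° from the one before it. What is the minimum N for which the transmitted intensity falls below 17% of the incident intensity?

N = 5

First polarizer halves the unpolarized light: factor 1/2.
Each further stage multiplies by cos²(33°) = 0.7034.
After N polarizers: T = 0.5·0.7034^(N−1). Require T < 0.17 ⇒ N−1 > ln(0.17/0.5)/ln(0.7034) = 3.07, so N−1 ≥ 4 and N = 5.
Check: N=5 gives T = 0.1224 < 0.17; N=4 gives T = 0.174.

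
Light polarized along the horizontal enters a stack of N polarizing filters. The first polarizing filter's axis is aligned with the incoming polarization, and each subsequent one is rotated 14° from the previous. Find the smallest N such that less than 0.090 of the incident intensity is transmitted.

N = 41

First polarizer is aligned with the polarization: full transmission.
Each further stage multiplies by cos²(14°) = 0.9415.
After N polarizers: T = 0.9415^(N−1). Require T < 0.090 ⇒ N−1 > ln(0.090)/ln(0.9415) = 39.93, so N−1 ≥ 40 and N = 41.
Check: N=41 gives T = 0.0896 < 0.090; N=40 gives T = 0.09517.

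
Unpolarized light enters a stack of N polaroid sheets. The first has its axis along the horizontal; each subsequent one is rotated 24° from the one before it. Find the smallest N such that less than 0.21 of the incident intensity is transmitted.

First polarizer halves the unpolarized light: factor 1/2.
Each further stage multiplies by cos²(24°) = 0.8346.
After N polarizers: T = 0.5·0.8346^(N−1). Require T < 0.21 ⇒ N−1 > ln(0.21/0.5)/ln(0.8346) = 4.80, so N−1 ≥ 5 and N = 6.
Check: N=6 gives T = 0.2024 < 0.21; N=5 gives T = 0.2426.

N = 6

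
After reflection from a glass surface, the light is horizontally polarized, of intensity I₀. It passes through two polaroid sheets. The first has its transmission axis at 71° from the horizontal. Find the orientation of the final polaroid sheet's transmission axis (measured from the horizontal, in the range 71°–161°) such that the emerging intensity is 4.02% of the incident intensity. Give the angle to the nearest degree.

I₁ = I₀ cos²(71° − 0°) = I₀ cos²(71°) = 0.106 I₀.
Need I₂/I₀ = 0.0402, so cos²(θ − 71°) = 0.0402 / 0.106 = 0.3793.
θ − 71° = arccos(√0.3793) = 52.0°, giving θ ≈ 71 + 52.0 = 123.0°.

θ ≈ 123°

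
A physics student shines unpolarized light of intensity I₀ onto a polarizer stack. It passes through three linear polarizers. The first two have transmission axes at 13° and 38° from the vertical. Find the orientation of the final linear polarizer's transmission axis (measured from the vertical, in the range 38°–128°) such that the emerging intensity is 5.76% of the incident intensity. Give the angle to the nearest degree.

Unpolarized light through the first polarizer → I₁ = ½ I₀, now polarized at 13°.
I₂ = I₁ cos²(38° − 13°) = 0.5 I₀ · cos²(25°) = 0.4107 I₀.
Need I₃/I₀ = 0.0576, so cos²(θ − 38°) = 0.0576 / 0.4107 = 0.1402.
θ − 38° = arccos(√0.1402) = 68.0°, giving θ ≈ 38 + 68.0 = 106.0°.

θ ≈ 106°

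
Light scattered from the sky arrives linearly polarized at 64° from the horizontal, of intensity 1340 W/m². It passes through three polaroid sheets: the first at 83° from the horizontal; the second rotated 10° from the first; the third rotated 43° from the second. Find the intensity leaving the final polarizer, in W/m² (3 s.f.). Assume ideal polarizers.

I₁ = 1340 W/m² · cos²(19°) = 1198 W/m².
I₂ = I₁ · cos²(10°) = 1198 · 0.9698 = 1162 W/m².
I₃ = I₂ · cos²(43°) = 1162 · 0.5349 = 621.4 W/m².

I ≈ 621 W/m²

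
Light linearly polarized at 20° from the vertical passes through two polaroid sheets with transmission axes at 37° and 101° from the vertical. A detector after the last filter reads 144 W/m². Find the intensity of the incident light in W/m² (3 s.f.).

I₁ = I₀ cos²(37° − 20°) = I₀ cos²(17°) = 0.9145 I₀.
I₂ = I₁ cos²(101° − 37°) = 0.9145 I₀ · cos²(64°) = 0.1757 I₀.
So 144 W/m² = 0.1757 I₀, giving I₀ = 144/0.1757 = 819.4 W/m².

I₀ ≈ 819 W/m²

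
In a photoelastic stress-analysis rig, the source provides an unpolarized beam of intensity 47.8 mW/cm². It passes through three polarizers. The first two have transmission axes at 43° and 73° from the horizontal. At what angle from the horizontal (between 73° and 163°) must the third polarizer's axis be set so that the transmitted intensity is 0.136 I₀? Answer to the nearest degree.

Unpolarized light through the first polarizer → I₁ = ½ I₀, now polarized at 43°.
I₂ = I₁ cos²(73° − 43°) = 0.5 I₀ · cos²(30°) = 0.375 I₀.
Need I₃/I₀ = 0.136, so cos²(θ − 73°) = 0.136 / 0.375 = 0.3627.
θ − 73° = arccos(√0.3627) = 53.0°, giving θ ≈ 73 + 53.0 = 126.0°.

θ ≈ 126°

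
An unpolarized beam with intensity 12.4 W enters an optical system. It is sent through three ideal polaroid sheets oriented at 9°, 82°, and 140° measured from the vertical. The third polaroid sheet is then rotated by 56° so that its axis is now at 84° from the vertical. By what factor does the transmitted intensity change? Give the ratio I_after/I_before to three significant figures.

Before rotation:
Unpolarized light through the first polarizer → I₁ = ½ I₀, now polarized at 9°.
I₂ = I₁ cos²(82° − 9°) = 0.5 I₀ · cos²(73°) = 0.04274 I₀.
I₃ = I₂ cos²(140° − 82°) = 0.04274 I₀ · cos²(58°) = 0.012 I₀.
After rotation:
Unpolarized light through the first polarizer → I₁ = ½ I₀, now polarized at 9°.
I₂ = I₁ cos²(82° − 9°) = 0.5 I₀ · cos²(73°) = 0.04274 I₀.
I₃ = I₂ cos²(84° − 82°) = 0.04274 I₀ · cos²(2°) = 0.04269 I₀.
Ratio = 0.04269 / 0.012 = 3.557.

I_new/I_old ≈ 3.56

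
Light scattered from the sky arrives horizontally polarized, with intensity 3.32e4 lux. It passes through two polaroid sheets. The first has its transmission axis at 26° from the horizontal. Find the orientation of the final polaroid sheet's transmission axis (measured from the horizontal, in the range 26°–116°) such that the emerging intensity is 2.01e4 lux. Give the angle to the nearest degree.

θ ≈ 56°

I₁ = I₀ cos²(26° − 0°) = I₀ cos²(26°) = 0.8078 I₀.
Target fraction: 2.01e4 / 3.32e4 lux = 0.6054 of I₀.
Need I₂/I₀ = 0.6054, so cos²(θ − 26°) = 0.6054 / 0.8078 = 0.7494.
θ − 26° = arccos(√0.7494) = 30.0°, giving θ ≈ 26 + 30.0 = 56.0°.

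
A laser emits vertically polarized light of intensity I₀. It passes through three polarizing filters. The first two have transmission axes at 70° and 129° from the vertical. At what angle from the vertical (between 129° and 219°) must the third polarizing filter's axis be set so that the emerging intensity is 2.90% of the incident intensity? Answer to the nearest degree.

θ ≈ 144°

I₁ = I₀ cos²(70° − 0°) = I₀ cos²(70°) = 0.117 I₀.
I₂ = I₁ cos²(129° − 70°) = 0.117 I₀ · cos²(59°) = 0.03103 I₀.
Need I₃/I₀ = 0.029, so cos²(θ − 129°) = 0.029 / 0.03103 = 0.9346.
θ − 129° = arccos(√0.9346) = 14.8°, giving θ ≈ 129 + 14.8 = 143.8°.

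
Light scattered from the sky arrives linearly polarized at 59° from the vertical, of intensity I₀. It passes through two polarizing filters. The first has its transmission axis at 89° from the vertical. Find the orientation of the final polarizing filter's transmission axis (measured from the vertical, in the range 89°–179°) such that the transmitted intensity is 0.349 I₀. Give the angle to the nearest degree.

I₁ = I₀ cos²(89° − 59°) = I₀ cos²(30°) = 0.75 I₀.
Need I₂/I₀ = 0.349, so cos²(θ − 89°) = 0.349 / 0.75 = 0.4653.
θ − 89° = arccos(√0.4653) = 47.0°, giving θ ≈ 89 + 47.0 = 136.0°.

θ ≈ 136°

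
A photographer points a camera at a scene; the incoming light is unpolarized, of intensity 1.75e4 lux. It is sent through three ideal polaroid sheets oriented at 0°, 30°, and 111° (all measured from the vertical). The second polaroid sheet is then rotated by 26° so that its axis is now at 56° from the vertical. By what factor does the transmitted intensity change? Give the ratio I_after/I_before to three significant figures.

Before rotation:
Unpolarized light through the first polarizer → I₁ = ½ I₀, now polarized at 0°.
I₂ = I₁ cos²(30° − 0°) = 0.5 I₀ · cos²(30°) = 0.375 I₀.
I₃ = I₂ cos²(111° − 30°) = 0.375 I₀ · cos²(81°) = 0.009177 I₀.
After rotation:
Unpolarized light through the first polarizer → I₁ = ½ I₀, now polarized at 0°.
I₂ = I₁ cos²(56° − 0°) = 0.5 I₀ · cos²(56°) = 0.1563 I₀.
I₃ = I₂ cos²(111° − 56°) = 0.1563 I₀ · cos²(55°) = 0.05144 I₀.
Ratio = 0.05144 / 0.009177 = 5.605.

I_new/I_old ≈ 5.61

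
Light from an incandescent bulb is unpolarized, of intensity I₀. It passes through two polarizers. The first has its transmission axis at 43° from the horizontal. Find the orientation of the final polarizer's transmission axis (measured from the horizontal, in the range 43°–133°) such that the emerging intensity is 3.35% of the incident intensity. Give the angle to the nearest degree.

Unpolarized light through the first polarizer → I₁ = ½ I₀, now polarized at 43°.
Need I₂/I₀ = 0.0335, so cos²(θ − 43°) = 0.0335 / 0.5 = 0.067.
θ − 43° = arccos(√0.067) = 75.0°, giving θ ≈ 43 + 75.0 = 118.0°.

θ ≈ 118°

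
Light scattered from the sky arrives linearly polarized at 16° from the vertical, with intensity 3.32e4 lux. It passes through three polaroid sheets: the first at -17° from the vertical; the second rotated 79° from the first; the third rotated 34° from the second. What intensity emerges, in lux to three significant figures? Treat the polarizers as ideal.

I₁ = 3.32e4 lux · cos²(33°) = 2.335e+04 lux.
I₂ = I₁ · cos²(79°) = 2.335e+04 · 0.03641 = 850.2 lux.
I₃ = I₂ · cos²(34°) = 850.2 · 0.6873 = 584.3 lux.

I ≈ 584 lux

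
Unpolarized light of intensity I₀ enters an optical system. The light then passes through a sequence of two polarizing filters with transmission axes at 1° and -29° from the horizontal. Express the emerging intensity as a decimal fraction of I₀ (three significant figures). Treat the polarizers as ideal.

≈ 0.375 I₀

Unpolarized light through the first polarizer → I₁ = ½ I₀, now polarized at 1°.
I₂ = I₁ cos²(-29° − 1°) = 0.5 I₀ · cos²(30°) = 0.375 I₀.
Transmitted fraction = 0.375.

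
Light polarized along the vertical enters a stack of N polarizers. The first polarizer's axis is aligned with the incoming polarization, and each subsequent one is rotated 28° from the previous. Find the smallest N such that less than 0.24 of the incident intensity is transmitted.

N = 7

First polarizer is aligned with the polarization: full transmission.
Each further stage multiplies by cos²(28°) = 0.7796.
After N polarizers: T = 0.7796^(N−1). Require T < 0.24 ⇒ N−1 > ln(0.24)/ln(0.7796) = 5.73, so N−1 ≥ 6 and N = 7.
Check: N=7 gives T = 0.2245 < 0.24; N=6 gives T = 0.288.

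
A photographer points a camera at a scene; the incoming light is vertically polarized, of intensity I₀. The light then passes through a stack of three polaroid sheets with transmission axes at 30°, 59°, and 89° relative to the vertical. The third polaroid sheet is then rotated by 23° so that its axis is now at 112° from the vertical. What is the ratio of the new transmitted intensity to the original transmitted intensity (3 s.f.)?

Before rotation:
I₁ = I₀ cos²(30° − 0°) = I₀ cos²(30°) = 0.75 I₀.
I₂ = I₁ cos²(59° − 30°) = 0.75 I₀ · cos²(29°) = 0.5737 I₀.
I₃ = I₂ cos²(89° − 59°) = 0.5737 I₀ · cos²(30°) = 0.4303 I₀.
After rotation:
I₁ = I₀ cos²(30° − 0°) = I₀ cos²(30°) = 0.75 I₀.
I₂ = I₁ cos²(59° − 30°) = 0.75 I₀ · cos²(29°) = 0.5737 I₀.
I₃ = I₂ cos²(112° − 59°) = 0.5737 I₀ · cos²(53°) = 0.2078 I₀.
Ratio = 0.2078 / 0.4303 = 0.4829.

I_new/I_old ≈ 0.483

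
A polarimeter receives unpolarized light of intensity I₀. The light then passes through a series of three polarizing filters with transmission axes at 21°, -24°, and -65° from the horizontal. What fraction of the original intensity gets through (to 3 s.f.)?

Unpolarized light through the first polarizer → I₁ = ½ I₀, now polarized at 21°.
I₂ = I₁ cos²(-24° − 21°) = 0.5 I₀ · cos²(45°) = 0.25 I₀.
I₃ = I₂ cos²(-65° + 24°) = 0.25 I₀ · cos²(41°) = 0.1424 I₀.
Transmitted fraction = 0.1424.

≈ 0.142 I₀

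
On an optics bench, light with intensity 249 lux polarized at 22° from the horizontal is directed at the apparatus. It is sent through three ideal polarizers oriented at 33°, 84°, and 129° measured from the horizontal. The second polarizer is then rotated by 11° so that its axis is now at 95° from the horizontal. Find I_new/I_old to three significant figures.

I_new/I_old ≈ 0.765

Before rotation:
I₁ = I₀ cos²(33° − 22°) = I₀ cos²(11°) = 0.9636 I₀.
I₂ = I₁ cos²(84° − 33°) = 0.9636 I₀ · cos²(51°) = 0.3816 I₀.
I₃ = I₂ cos²(129° − 84°) = 0.3816 I₀ · cos²(45°) = 0.1908 I₀.
After rotation:
I₁ = I₀ cos²(33° − 22°) = I₀ cos²(11°) = 0.9636 I₀.
I₂ = I₁ cos²(95° − 33°) = 0.9636 I₀ · cos²(62°) = 0.2124 I₀.
I₃ = I₂ cos²(129° − 95°) = 0.2124 I₀ · cos²(34°) = 0.146 I₀.
Ratio = 0.146 / 0.1908 = 0.765.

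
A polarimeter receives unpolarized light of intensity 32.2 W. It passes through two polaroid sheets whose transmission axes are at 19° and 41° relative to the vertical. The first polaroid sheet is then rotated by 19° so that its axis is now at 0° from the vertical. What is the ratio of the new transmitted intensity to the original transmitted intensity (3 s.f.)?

I_new/I_old ≈ 0.663

Before rotation:
Unpolarized light through the first polarizer → I₁ = ½ I₀, now polarized at 19°.
I₂ = I₁ cos²(41° − 19°) = 0.5 I₀ · cos²(22°) = 0.4298 I₀.
After rotation:
Unpolarized light through the first polarizer → I₁ = ½ I₀, now polarized at 0°.
I₂ = I₁ cos²(41° − 0°) = 0.5 I₀ · cos²(41°) = 0.2848 I₀.
Ratio = 0.2848 / 0.4298 = 0.6626.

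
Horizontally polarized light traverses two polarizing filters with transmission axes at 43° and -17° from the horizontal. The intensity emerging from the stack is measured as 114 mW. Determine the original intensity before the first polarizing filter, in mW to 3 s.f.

I₁ = I₀ cos²(43° − 0°) = I₀ cos²(43°) = 0.5349 I₀.
I₂ = I₁ cos²(-17° − 43°) = 0.5349 I₀ · cos²(60°) = 0.1337 I₀.
So 114 mW = 0.1337 I₀, giving I₀ = 114/0.1337 = 852.5 mW.

I₀ ≈ 853 mW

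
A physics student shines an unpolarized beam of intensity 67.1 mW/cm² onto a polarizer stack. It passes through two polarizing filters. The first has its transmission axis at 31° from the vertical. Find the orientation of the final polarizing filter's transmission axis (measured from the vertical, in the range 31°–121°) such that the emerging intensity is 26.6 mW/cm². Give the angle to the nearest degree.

Unpolarized light through the first polarizer → I₁ = ½ I₀, now polarized at 31°.
Target fraction: 26.6 / 67.1 mW/cm² = 0.3964 of I₀.
Need I₂/I₀ = 0.3964, so cos²(θ − 31°) = 0.3964 / 0.5 = 0.7928.
θ − 31° = arccos(√0.7928) = 27.1°, giving θ ≈ 31 + 27.1 = 58.1°.

θ ≈ 58°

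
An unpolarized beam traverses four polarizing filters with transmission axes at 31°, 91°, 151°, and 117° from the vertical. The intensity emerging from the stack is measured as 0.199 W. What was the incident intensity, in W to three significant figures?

I₀ ≈ 9.27 W

Unpolarized light through the first polarizer → I₁ = ½ I₀, now polarized at 31°.
I₂ = I₁ cos²(91° − 31°) = 0.5 I₀ · cos²(60°) = 0.125 I₀.
I₃ = I₂ cos²(151° − 91°) = 0.125 I₀ · cos²(60°) = 0.03125 I₀.
I₄ = I₃ cos²(117° − 151°) = 0.03125 I₀ · cos²(34°) = 0.02148 I₀.
So 0.199 W = 0.02148 I₀, giving I₀ = 0.199/0.02148 = 9.265 W.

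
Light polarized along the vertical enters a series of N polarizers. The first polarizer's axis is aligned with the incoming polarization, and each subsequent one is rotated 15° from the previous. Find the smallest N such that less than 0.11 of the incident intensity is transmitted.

First polarizer is aligned with the polarization: full transmission.
Each further stage multiplies by cos²(15°) = 0.933.
After N polarizers: T = 0.933^(N−1). Require T < 0.11 ⇒ N−1 > ln(0.11)/ln(0.933) = 31.83, so N−1 ≥ 32 and N = 33.
Check: N=33 gives T = 0.1087 < 0.11; N=32 gives T = 0.1166.

N = 33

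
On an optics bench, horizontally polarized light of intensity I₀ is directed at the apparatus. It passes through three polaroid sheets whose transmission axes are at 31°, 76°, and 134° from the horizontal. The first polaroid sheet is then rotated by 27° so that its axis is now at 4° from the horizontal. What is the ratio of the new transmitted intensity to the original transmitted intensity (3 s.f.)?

I_new/I_old ≈ 0.259

Before rotation:
I₁ = I₀ cos²(31° − 0°) = I₀ cos²(31°) = 0.7347 I₀.
I₂ = I₁ cos²(76° − 31°) = 0.7347 I₀ · cos²(45°) = 0.3674 I₀.
I₃ = I₂ cos²(134° − 76°) = 0.3674 I₀ · cos²(58°) = 0.1032 I₀.
After rotation:
I₁ = I₀ cos²(4° − 0°) = I₀ cos²(4°) = 0.9951 I₀.
I₂ = I₁ cos²(76° − 4°) = 0.9951 I₀ · cos²(72°) = 0.09503 I₀.
I₃ = I₂ cos²(134° − 76°) = 0.09503 I₀ · cos²(58°) = 0.02668 I₀.
Ratio = 0.02668 / 0.1032 = 0.2587.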